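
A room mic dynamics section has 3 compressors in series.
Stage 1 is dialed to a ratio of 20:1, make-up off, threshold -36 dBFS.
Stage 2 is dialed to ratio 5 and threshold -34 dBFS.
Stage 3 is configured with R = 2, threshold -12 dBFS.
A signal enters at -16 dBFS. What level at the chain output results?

Stage 1: 20 dB above -36 dBFS, reduced 20:1 to 1 dB above → -35 dBFS.
Stage 2: below threshold (-35 ≤ -34); passes unchanged; output -35 dBFS.
Stage 3: -35 dBFS ≤ -12 dBFS, so stage 3 doesn't engage; output -35 dBFS.

-35 dBFS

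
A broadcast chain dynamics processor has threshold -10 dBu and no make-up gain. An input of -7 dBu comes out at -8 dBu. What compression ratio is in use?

Input overshoot = -7 − (-10) = 3 dB; output overshoot = -8 − (-10) = 2 dB.
Ratio = 3 / 2 = 1.5.

1.5:1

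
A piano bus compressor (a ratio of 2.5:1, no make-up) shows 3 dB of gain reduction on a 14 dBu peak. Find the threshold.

9 dBu

Gain reduction = 14 − 11 = 3 dB; output overshoot = GR / (R − 1) = 3 / 1.5 = 2 dB.
Threshold = output − output overshoot = 11 − 2 = 9 dBu.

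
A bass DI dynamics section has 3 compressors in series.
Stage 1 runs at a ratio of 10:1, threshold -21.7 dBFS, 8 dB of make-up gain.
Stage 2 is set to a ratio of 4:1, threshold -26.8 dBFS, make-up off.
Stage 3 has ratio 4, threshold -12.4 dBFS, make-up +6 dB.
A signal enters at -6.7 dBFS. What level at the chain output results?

-17.15 dBFS

Stage 1: 15 dB above -21.7 dBFS, reduced 10:1 to 1.5 dB above → -20.2 dBFS; +8 dB make-up → -12.2 dBFS.
Stage 2: 14.6 dB above -26.8 dBFS, reduced 4:1 to 3.65 dB above → -23.15 dBFS.
Stage 3: -23.15 dBFS ≤ -12.4 dBFS, so stage 3 doesn't engage; make-up brings it to -17.15 dBFS.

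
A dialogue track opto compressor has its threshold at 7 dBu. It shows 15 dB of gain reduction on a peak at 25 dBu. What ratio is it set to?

6:1

Input overshoot = 25 − 7 = 18 dB.
Output overshoot = 18 − 15 = 3 dB.
Ratio = input overshoot / output overshoot = 18 / 3 = 6.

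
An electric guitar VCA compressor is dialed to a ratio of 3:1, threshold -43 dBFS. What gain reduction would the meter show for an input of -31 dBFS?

-31 dBFS exceeds the threshold by 12 dB.
At 3:1, output sits 12/3 = 4 dB above threshold.
GR = overshoot in − overshoot out = 12 − 4 = 8 dB.

8 dB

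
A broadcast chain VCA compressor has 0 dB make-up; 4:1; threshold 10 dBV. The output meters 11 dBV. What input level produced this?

14 dBV

The compressed level sits 11 − 10 = 1 dB over threshold.
Undo the ratio: input overshoot = 1 × 4 = 4 dB, giving input = 14 dBV.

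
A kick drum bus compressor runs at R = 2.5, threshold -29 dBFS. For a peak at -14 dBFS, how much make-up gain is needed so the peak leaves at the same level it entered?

Without make-up, output = threshold + overshoot/2.5 = -29 + 6 = -23 dBFS.
Gap to target: 9 dB.

9 dB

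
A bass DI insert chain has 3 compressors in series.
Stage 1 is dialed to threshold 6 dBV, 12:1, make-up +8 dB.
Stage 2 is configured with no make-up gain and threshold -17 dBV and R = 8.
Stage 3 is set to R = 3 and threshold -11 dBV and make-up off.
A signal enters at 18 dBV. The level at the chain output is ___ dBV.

Stage 1: overshoot 12 dB → 12/12 = 1 dB → 7 dBV; +8 dB make-up → 15 dBV.
Stage 2: 32 dB above -17 dBV, reduced 8:1 to 4 dB above → -13 dBV.
Stage 3: -13 dBV is at or below the -11 dBV threshold — no compression; output -13 dBV.

-13 dBV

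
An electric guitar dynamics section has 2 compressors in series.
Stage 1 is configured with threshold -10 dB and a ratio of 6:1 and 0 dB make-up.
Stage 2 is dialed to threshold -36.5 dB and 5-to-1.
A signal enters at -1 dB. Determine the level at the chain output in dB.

-30.9 dB

Stage 1: overshoot 9 dB → 9/6 = 1.5 dB → -8.5 dB.
Stage 2: -8.5 dB is 28 dB over -36.5 dB; at 5:1 that becomes 5.6 dB over, giving -30.9 dB.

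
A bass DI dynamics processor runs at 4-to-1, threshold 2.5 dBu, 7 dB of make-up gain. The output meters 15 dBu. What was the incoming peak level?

24.5 dBu

Stripping the +7 dB make-up gives 8 dBu at the gain stage.
Post-compression overshoot = 8 − 2.5 = 5.5 dB.
Input overshoot = R × output overshoot = 22 dB → input = 2.5 + 22 = 24.5 dBu.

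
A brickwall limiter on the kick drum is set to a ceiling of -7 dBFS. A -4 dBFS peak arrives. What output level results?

-7 dBFS

A brickwall limiter is an ∞:1 compressor: any input above the ceiling is clamped to -7 dBFS.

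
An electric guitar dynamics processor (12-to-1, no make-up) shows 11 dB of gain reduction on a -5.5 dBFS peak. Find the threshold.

-17.5 dBFS

Input is 12 dB above T (since output overshoot × R = input overshoot: (-16.5 − T)·12 = -5.5 − T gives T = -17.5 dBFS).
Check: -17.5 + (-5.5 − (-17.5))/12 = -17.5 + 1 = -16.5 dBFS. ✓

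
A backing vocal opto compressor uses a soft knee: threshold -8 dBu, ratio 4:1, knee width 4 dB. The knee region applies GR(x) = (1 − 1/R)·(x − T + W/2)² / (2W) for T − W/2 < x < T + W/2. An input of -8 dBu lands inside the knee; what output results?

-8.375 dBu

x − T + W/2 = -8 − (-8) + 2 = 2.
GR = (1 − 1/4) × 2² / 8 = 0.75 × 4 / 8 = 0.375 dB.
Output = -8 − 0.375 = -8.375 dBu.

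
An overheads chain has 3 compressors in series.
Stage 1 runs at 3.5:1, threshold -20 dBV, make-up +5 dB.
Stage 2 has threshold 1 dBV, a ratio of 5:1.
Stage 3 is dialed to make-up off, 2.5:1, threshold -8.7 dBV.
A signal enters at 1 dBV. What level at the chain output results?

Stage 1: 1 dBV is 21 dB over -20 dBV; at 3.5:1 that becomes 6 dB over, giving -14 dBV; +5 dB make-up → -9 dBV.
Stage 2: -9 dBV ≤ 1 dBV, so stage 2 doesn't engage; output -9 dBV.
Stage 3: -9 dBV ≤ -8.7 dBV, so stage 3 doesn't engage; output -9 dBV.

-9 dBV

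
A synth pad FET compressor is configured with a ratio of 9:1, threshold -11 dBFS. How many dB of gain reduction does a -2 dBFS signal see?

8 dB

Overshoot = -2 − (-11) = 9 dB.
A 9:1 ratio leaves 1 dB of that excess.
So the signal is attenuated by 9 − 1 = 8 dB.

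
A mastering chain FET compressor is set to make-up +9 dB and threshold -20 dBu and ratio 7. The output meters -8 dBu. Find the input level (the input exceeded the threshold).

1 dBu

Before make-up, the level was -8 − 9 = -17 dBu.
The compressed level sits -17 − (-20) = 3 dB over threshold.
Input overshoot = R × output overshoot = 21 dB → input = -20 + 21 = 1 dBu.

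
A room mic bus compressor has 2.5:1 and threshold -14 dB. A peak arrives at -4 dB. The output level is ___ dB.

-10 dB

The input is 10 dB above the -14 dB threshold.
At 2.5:1 the overshoot is divided by 2.5, leaving 4 dB above threshold.
Output = -14 + 4 = -10 dB.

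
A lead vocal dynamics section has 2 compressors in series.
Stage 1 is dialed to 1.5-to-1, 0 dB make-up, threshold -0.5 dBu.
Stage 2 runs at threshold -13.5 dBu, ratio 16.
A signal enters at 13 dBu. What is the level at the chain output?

Stage 1: 13 dBu is 13.5 dB over -0.5 dBu; at 1.5:1 that becomes 9 dB over, giving 8.5 dBu.
Stage 2: 8.5 dBu is 22 dB over -13.5 dBu; at 16:1 that becomes 1.375 dB over, giving -12.125 dBu.

-12.125 dBu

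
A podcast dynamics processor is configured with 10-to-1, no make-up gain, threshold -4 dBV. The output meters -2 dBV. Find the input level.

16 dBV

Post-compression overshoot = -2 − (-4) = 2 dB.
Before 10:1 compression the overshoot was 2 × 10 = 20 dB, so input = -4 + 20 = 16 dBV.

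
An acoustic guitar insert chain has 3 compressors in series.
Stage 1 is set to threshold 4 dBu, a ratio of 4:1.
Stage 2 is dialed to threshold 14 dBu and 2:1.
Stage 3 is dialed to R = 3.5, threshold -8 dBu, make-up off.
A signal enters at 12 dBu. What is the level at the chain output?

-4 dBu

Stage 1: 8 dB above 4 dBu, reduced 4:1 to 2 dB above → 6 dBu.
Stage 2: 6 dBu ≤ 14 dBu, so stage 2 doesn't engage; output 6 dBu.
Stage 3: overshoot 14 dB → 14/3.5 = 4 dB → -4 dBu.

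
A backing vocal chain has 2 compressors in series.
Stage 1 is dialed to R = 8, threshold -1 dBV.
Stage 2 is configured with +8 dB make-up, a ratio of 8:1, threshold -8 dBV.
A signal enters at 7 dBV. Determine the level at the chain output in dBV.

1 dBV

Stage 1: overshoot 8 dB → 8/8 = 1 dB → 0 dBV.
Stage 2: 8 dB above -8 dBV, reduced 8:1 to 1 dB above → -7 dBV; +8 dB make-up → 1 dBV.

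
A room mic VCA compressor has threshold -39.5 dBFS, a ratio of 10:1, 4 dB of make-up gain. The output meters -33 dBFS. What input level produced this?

Stripping the +4 dB make-up gives -37 dBFS at the gain stage.
The compressed level sits -37 − (-39.5) = 2.5 dB over threshold.
Input overshoot = R × output overshoot = 25 dB → input = -39.5 + 25 = -14.5 dBFS.

-14.5 dBFS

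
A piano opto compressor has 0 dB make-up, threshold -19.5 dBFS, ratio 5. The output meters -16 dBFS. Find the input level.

Post-compression overshoot = -16 − (-19.5) = 3.5 dB.
Before 5:1 compression the overshoot was 3.5 × 5 = 17.5 dB, so input = -19.5 + 17.5 = -2 dBFS.

-2 dBFS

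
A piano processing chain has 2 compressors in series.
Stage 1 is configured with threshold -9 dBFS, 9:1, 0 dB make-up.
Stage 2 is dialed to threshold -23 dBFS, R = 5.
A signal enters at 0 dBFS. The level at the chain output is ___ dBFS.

Stage 1: 0 dBFS is 9 dB over -9 dBFS; at 9:1 that becomes 1 dB over, giving -8 dBFS.
Stage 2: -8 dBFS is 15 dB over -23 dBFS; at 5:1 that becomes 3 dB over, giving -20 dBFS.

-20 dBFS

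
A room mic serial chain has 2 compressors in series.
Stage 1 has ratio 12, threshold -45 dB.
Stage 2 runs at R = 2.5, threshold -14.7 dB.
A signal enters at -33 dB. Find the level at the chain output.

Stage 1: overshoot 12 dB → 12/12 = 1 dB → -44 dB.
Stage 2: -44 dB ≤ -14.7 dB, so stage 2 doesn't engage; output -44 dB.

-44 dB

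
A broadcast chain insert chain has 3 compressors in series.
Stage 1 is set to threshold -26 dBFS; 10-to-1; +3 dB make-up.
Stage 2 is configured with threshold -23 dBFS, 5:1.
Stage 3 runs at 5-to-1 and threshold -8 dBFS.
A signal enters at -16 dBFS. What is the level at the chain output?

-22.8 dBFS

Stage 1: overshoot 10 dB → 10/10 = 1 dB → -25 dBFS; +3 dB make-up → -22 dBFS.
Stage 2: -22 dBFS is 1 dB over -23 dBFS; at 5:1 that becomes 0.2 dB over, giving -22.8 dBFS.
Stage 3: below threshold (-22.8 ≤ -8); passes unchanged; output -22.8 dBFS.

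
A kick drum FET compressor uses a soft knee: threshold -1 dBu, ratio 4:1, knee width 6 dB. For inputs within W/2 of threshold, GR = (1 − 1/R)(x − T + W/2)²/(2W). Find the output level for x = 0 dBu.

-1 dBu

x − T + W/2 = 0 − (-1) + 3 = 4.
GR = (1 − 1/4) × 4² / 12 = 0.75 × 16 / 12 = 1 dB.
Output = 0 − 1 = -1 dBu.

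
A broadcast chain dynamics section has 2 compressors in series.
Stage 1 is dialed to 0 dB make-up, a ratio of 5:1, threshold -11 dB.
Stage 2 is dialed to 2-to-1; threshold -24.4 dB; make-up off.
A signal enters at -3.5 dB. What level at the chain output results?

-16.95 dB

Stage 1: -3.5 dB is 7.5 dB over -11 dB; at 5:1 that becomes 1.5 dB over, giving -9.5 dB.
Stage 2: overshoot 14.9 dB → 14.9/2 = 7.45 dB → -16.95 dB.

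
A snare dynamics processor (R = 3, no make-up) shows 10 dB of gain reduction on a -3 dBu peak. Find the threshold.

Gain reduction = -3 − (-13) = 10 dB; output overshoot = GR / (R − 1) = 10 / 2 = 5 dB.
Threshold = output − output overshoot = -13 − 5 = -18 dBu.

-18 dBu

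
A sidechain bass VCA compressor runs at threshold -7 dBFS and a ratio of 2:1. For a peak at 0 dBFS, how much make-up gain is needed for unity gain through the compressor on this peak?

3.5 dB

Overshoot 7 dB → 7/2 = 3.5 dB after compression, so the compressed level is -7 + 3.5 = -3.5 dBFS.
Make-up = target − compressed = 0 − (-3.5) = 3.5 dB.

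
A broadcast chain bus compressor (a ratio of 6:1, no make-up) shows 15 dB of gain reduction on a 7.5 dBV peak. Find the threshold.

Input is 18 dB above T (since output overshoot × R = input overshoot: (-7.5 − T)·6 = 7.5 − T gives T = -10.5 dBV).
Check: -10.5 + (7.5 − (-10.5))/6 = -10.5 + 3 = -7.5 dBV. ✓

-10.5 dBV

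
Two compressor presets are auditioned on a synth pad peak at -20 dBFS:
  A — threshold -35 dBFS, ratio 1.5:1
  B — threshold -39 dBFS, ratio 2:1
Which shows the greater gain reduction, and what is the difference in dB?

A: 15 dB over, compressed to 10 dB over, so 5 dB of GR.
B: 19 dB over, compressed to 9.5 dB over, so 9.5 dB of GR.
Difference: 4.5 dB in favour of B.

B, by 4.5 dB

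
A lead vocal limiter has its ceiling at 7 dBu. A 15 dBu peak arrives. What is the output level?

7 dBu

A brickwall limiter is an ∞:1 compressor: any input above the ceiling is clamped to 7 dBu.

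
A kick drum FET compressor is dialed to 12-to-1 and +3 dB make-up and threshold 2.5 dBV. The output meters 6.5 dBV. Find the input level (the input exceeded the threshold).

14.5 dBV

Remove make-up: 6.5 − 3 = 3.5 dBV.
Post-compression overshoot = 3.5 − 2.5 = 1 dB.
Input overshoot = R × output overshoot = 12 dB → input = 2.5 + 12 = 14.5 dBV.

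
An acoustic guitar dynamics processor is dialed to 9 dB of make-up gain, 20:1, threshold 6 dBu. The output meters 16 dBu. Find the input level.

Before make-up, the level was 16 − 9 = 7 dBu.
Post-compression overshoot = 7 − 6 = 1 dB.
Before 20:1 compression the overshoot was 1 × 20 = 20 dB, so input = 6 + 20 = 26 dBu.

26 dBu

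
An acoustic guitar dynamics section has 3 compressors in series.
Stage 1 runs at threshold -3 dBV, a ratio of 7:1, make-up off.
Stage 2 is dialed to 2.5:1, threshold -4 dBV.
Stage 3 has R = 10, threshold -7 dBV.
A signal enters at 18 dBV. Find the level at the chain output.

Stage 1: overshoot 21 dB → 21/7 = 3 dB → 0 dBV.
Stage 2: 0 dBV is 4 dB over -4 dBV; at 2.5:1 that becomes 1.6 dB over, giving -2.4 dBV.
Stage 3: overshoot 4.6 dB → 4.6/10 = 0.46 dB → -6.54 dBV.

-6.54 dBV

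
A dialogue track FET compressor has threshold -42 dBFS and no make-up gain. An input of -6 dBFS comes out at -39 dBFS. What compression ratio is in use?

12:1

Input overshoot = -6 − (-42) = 36 dB; output overshoot = -39 − (-42) = 3 dB.
Ratio = 36 / 3 = 12.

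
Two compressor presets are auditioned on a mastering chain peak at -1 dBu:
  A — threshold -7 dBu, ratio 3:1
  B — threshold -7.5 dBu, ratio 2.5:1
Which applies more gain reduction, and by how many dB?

A: GR = 6 − 6/3 = 4 dB.
B: GR = 6.5 − 6.5/2.5 = 3.9 dB.
A reduces 0.1 dB more.

A, by 0.1 dB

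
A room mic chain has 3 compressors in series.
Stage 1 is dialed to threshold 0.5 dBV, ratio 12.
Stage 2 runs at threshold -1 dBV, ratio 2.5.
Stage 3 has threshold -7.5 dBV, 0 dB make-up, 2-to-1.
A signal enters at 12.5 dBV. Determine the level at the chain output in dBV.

-3.75 dBV

Stage 1: overshoot 12 dB → 12/12 = 1 dB → 1.5 dBV.
Stage 2: 1.5 dBV is 2.5 dB over -1 dBV; at 2.5:1 that becomes 1 dB over, giving 0 dBV.
Stage 3: overshoot 7.5 dB → 7.5/2 = 3.75 dB → -3.75 dBV.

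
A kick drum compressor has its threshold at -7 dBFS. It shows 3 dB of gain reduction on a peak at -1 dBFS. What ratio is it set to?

2:1

Input overshoot = -1 − (-7) = 6 dB.
Output overshoot = 6 − 3 = 3 dB.
Ratio = input overshoot / output overshoot = 6 / 3 = 2.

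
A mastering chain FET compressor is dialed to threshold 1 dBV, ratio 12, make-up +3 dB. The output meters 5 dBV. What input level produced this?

Stripping the +3 dB make-up gives 2 dBV at the gain stage.
That's 1 dB above the 1 dBV threshold.
Before 12:1 compression the overshoot was 1 × 12 = 12 dB, so input = 1 + 12 = 13 dBV.

13 dBV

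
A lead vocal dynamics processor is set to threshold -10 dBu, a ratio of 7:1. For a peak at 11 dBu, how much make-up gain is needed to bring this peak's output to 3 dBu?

10 dB

The peak compresses to -10 + 21/7 = -7 dBu.
To reach 3 dBu requires 3 − (-7) = 10 dB of make-up.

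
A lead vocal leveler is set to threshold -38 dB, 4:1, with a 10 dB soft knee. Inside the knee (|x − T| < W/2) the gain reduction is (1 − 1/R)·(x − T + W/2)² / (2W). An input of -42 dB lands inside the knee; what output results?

-42.0375 dB

x − T + W/2 = -42 − (-38) + 5 = 1.
GR = (1 − 1/4) × 1² / 20 = 0.75 × 1 / 20 = 0.0375 dB.
Output = -42 − 0.0375 = -42.0375 dB.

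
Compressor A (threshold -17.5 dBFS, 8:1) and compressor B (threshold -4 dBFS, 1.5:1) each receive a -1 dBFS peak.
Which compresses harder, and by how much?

A: GR = 16.5 − 16.5/8 = 14.4375 dB.
B: GR = 3 − 3/1.5 = 1 dB.
A applies 13.4375 dB more gain reduction.

A, by 13.4375 dB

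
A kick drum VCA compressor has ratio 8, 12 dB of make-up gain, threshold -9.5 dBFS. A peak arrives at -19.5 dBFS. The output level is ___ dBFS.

-19.5 dBFS is 10 dB below the -9.5 dBFS threshold, so no gain reduction is applied.
Make-up gain adds 12 dB: -19.5 + 12 = -7.5 dBFS.

-7.5 dBFS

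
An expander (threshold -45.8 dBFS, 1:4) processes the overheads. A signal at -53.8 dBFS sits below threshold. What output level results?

-77.8 dBFS

Below threshold, a 1:4 expander applies gain = (4−1)×(T − x) of attenuation.
(4−1) × 8 = 24 dB, so output = -53.8 − 24 = -77.8 dBFS.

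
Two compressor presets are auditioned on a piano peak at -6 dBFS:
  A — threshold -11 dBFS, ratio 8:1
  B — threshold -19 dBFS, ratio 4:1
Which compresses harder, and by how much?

A: 5 dB over, compressed to 0.625 dB over, so 4.375 dB of GR.
B: 13 dB over, compressed to 3.25 dB over, so 9.75 dB of GR.
Difference: 5.375 dB in favour of B.

B, by 5.375 dB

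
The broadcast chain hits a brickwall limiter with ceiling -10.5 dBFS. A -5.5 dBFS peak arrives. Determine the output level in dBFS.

-10.5 dBFS

The limiter clamps the peak to its -10.5 dBFS ceiling.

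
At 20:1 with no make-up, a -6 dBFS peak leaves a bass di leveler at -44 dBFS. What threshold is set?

Let T be the threshold. Output overshoot = (input overshoot)/R, so -44 − T = (-6 − T)/20.
20·(-44 − T) = -6 − T → 19·T = -880 − (-6) = -874.
T = -874/19 = -46 dBFS.

-46 dBFS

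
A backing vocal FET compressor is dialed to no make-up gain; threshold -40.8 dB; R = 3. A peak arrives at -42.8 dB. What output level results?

-42.8 dB is 2 dB below the -40.8 dB threshold, so no gain reduction is applied.
Output = input = -42.8 dB.

-42.8 dB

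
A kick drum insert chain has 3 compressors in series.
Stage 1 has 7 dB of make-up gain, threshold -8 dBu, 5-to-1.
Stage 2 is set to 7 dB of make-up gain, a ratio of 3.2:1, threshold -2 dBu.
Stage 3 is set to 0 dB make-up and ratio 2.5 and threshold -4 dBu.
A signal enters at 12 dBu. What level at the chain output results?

Stage 1: overshoot 20 dB → 20/5 = 4 dB → -4 dBu; +7 dB make-up → 3 dBu.
Stage 2: overshoot 5 dB → 5/3.2 = 1.5625 dB → -0.4375 dBu; +7 dB make-up → 6.5625 dBu.
Stage 3: 10.5625 dB above -4 dBu, reduced 2.5:1 to 4.225 dB above → 0.225 dBu.

0.225 dBu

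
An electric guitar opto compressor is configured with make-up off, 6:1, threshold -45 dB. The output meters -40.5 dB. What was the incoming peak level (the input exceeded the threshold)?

-18 dB

That's 4.5 dB above the -45 dB threshold.
Before 6:1 compression the overshoot was 4.5 × 6 = 27 dB, so input = -45 + 27 = -18 dB.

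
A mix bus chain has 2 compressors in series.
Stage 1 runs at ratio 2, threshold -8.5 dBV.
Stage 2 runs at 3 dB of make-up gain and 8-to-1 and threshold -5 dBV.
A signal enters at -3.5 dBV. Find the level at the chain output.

Stage 1: 5 dB above -8.5 dBV, reduced 2:1 to 2.5 dB above → -6 dBV.
Stage 2: -6 dBV is at or below the -5 dBV threshold — no compression; make-up brings it to -3 dBV.

-3 dBV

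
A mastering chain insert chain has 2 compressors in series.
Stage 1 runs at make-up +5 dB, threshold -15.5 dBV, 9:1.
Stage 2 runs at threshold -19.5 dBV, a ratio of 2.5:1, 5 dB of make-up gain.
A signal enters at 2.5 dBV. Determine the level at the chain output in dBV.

Stage 1: 2.5 dBV is 18 dB over -15.5 dBV; at 9:1 that becomes 2 dB over, giving -13.5 dBV; +5 dB make-up → -8.5 dBV.
Stage 2: overshoot 11 dB → 11/2.5 = 4.4 dB → -15.1 dBV; +5 dB make-up → -10.1 dBV.

-10.1 dBV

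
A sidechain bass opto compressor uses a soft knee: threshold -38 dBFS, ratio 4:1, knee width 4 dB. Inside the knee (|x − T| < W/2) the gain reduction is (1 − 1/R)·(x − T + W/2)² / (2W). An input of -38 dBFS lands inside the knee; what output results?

x − T + W/2 = -38 − (-38) + 2 = 2.
GR = (1 − 1/4) × 2² / 8 = 0.75 × 4 / 8 = 0.375 dB.
Output = -38 − 0.375 = -38.375 dBFS.

-38.375 dBFS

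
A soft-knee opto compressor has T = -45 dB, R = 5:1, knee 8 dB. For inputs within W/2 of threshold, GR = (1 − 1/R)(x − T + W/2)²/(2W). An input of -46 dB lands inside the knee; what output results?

-46.45 dB

x − T + W/2 = -46 − (-45) + 4 = 3.
GR = (1 − 1/5) × 3² / 16 = 0.8 × 9 / 16 = 0.45 dB.
Output = -46 − 0.45 = -46.45 dB.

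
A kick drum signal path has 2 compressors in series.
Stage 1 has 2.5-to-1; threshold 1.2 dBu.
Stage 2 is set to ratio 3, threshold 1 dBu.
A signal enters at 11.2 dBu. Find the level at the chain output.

2.4 dBu

Stage 1: overshoot 10 dB → 10/2.5 = 4 dB → 5.2 dBu.
Stage 2: 5.2 dBu is 4.2 dB over 1 dBu; at 3:1 that becomes 1.4 dB over, giving 2.4 dBu.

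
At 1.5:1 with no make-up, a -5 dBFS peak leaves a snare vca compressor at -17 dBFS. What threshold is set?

Let T be the threshold. Output overshoot = (input overshoot)/R, so -17 − T = (-5 − T)/1.5.
1.5·(-17 − T) = -5 − T → 0.5·T = -25.5 − (-5) = -20.5.
T = -20.5/0.5 = -41 dBFS.

-41 dBFS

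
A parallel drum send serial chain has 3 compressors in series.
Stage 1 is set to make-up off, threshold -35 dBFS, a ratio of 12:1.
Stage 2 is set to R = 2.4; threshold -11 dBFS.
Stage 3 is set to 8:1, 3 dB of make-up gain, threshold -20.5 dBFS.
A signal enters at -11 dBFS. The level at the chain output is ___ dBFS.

Stage 1: 24 dB above -35 dBFS, reduced 12:1 to 2 dB above → -33 dBFS.
Stage 2: below threshold (-33 ≤ -11); passes unchanged; output -33 dBFS.
Stage 3: -33 dBFS ≤ -20.5 dBFS, so stage 3 doesn't engage; make-up brings it to -30 dBFS.

-30 dBFS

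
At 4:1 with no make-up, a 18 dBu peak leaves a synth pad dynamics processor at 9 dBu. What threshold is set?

6 dBu

Input is 12 dB above T (since output overshoot × R = input overshoot: (9 − T)·4 = 18 − T gives T = 6 dBu).
Check: 6 + (18 − 6)/4 = 6 + 3 = 9 dBu. ✓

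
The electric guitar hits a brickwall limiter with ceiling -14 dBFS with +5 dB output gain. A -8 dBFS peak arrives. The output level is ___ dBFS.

-9 dBFS

At ∞:1, everything above -14 dBFS is held at the ceiling.
Output gain then adds 5 dB: -14 + 5 = -9 dBFS.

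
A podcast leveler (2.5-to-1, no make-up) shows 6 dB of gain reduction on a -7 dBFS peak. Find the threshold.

Gain reduction = -7 − (-13) = 6 dB; output overshoot = GR / (R − 1) = 6 / 1.5 = 4 dB.
Threshold = output − output overshoot = -13 − 4 = -17 dBFS.

-17 dBFS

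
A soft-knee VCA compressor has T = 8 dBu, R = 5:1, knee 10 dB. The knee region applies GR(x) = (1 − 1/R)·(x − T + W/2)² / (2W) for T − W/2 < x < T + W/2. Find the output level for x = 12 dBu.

8.76 dBu

x − T + W/2 = 12 − 8 + 5 = 9.
GR = (1 − 1/5) × 9² / 20 = 0.8 × 81 / 20 = 3.24 dB.
Output = 12 − 3.24 = 8.76 dBu.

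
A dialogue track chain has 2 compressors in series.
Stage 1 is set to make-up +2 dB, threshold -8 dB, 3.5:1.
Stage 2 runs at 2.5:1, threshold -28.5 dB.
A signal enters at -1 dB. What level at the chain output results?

-18.7 dB

Stage 1: 7 dB above -8 dB, reduced 3.5:1 to 2 dB above → -6 dB; +2 dB make-up → -4 dB.
Stage 2: 24.5 dB above -28.5 dB, reduced 2.5:1 to 9.8 dB above → -18.7 dB.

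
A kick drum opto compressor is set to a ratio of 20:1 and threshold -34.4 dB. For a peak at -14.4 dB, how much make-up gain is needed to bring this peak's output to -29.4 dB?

Without make-up, output = threshold + overshoot/20 = -34.4 + 1 = -33.4 dB.
Gap to target: 4 dB.

4 dB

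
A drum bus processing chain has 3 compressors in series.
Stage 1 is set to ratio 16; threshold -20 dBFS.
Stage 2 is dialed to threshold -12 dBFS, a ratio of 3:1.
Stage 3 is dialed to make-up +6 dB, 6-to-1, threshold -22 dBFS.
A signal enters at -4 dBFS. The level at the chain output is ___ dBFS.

-15.5 dBFS

Stage 1: 16 dB above -20 dBFS, reduced 16:1 to 1 dB above → -19 dBFS.
Stage 2: -19 dBFS is at or below the -12 dBFS threshold — no compression; output -19 dBFS.
Stage 3: -19 dBFS is 3 dB over -22 dBFS; at 6:1 that becomes 0.5 dB over, giving -21.5 dBFS; +6 dB make-up → -15.5 dBFS.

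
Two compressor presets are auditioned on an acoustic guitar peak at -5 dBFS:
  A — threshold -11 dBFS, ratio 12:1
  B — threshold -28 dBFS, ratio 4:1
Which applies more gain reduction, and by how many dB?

A: GR = 6 − 6/12 = 5.5 dB.
B: GR = 23 − 23/4 = 17.25 dB.
Difference: 11.75 dB in favour of B.

B, by 11.75 dB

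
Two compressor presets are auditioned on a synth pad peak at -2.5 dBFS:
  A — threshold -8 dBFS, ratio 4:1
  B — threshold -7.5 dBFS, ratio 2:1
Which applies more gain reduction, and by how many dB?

A, by 1.625 dB

A: 5.5 dB over, compressed to 1.375 dB over, so 4.125 dB of GR.
B: 5 dB over, compressed to 2.5 dB over, so 2.5 dB of GR.
A reduces 1.625 dB more.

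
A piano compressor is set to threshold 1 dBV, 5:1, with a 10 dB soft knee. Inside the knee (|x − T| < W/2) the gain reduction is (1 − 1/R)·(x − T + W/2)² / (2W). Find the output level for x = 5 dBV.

1.76 dBV

x − T + W/2 = 5 − 1 + 5 = 9.
GR = (1 − 1/5) × 9² / 20 = 0.8 × 81 / 20 = 3.24 dB.
Output = 5 − 3.24 = 1.76 dBV.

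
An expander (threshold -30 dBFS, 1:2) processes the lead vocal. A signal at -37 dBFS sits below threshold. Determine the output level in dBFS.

Undershoot = (-30) − (-37) = 7 dB.
At 1:2, that expands to 14 dB under threshold.
Output = -30 − 14 = -44 dBFS.

-44 dBFS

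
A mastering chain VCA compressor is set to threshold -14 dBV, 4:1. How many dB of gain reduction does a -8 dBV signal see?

4.5 dB

The signal is 6 dB above threshold.
At 4:1, output sits 6/4 = 1.5 dB above threshold.
Gain reduction = 6 − 1.5 = 4.5 dB.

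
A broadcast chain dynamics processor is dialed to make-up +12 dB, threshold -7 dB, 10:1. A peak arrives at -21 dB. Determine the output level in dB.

-9 dB

-21 dB is 14 dB below the -7 dB threshold, so no gain reduction is applied.
Make-up gain adds 12 dB: -21 + 12 = -9 dB.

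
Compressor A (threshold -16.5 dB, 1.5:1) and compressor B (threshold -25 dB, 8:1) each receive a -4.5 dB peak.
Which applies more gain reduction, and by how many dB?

B, by 13.9375 dB

A: GR = 12 − 12/1.5 = 4 dB.
B: GR = 20.5 − 20.5/8 = 17.9375 dB.
Difference: 13.9375 dB in favour of B.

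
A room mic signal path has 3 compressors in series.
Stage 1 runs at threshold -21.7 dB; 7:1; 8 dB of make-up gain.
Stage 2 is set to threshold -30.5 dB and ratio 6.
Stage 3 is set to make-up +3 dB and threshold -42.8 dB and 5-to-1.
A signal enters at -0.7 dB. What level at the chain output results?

-36.68 dB

Stage 1: 21 dB above -21.7 dB, reduced 7:1 to 3 dB above → -18.7 dB; +8 dB make-up → -10.7 dB.
Stage 2: 19.8 dB above -30.5 dB, reduced 6:1 to 3.3 dB above → -27.2 dB.
Stage 3: 15.6 dB above -42.8 dB, reduced 5:1 to 3.12 dB above → -39.68 dB; +3 dB make-up → -36.68 dB.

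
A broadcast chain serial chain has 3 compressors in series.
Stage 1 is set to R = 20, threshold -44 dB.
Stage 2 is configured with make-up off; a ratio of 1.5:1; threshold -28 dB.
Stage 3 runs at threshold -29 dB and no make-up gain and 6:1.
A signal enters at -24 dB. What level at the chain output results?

Stage 1: 20 dB above -44 dB, reduced 20:1 to 1 dB above → -43 dB.
Stage 2: below threshold (-43 ≤ -28); passes unchanged; output -43 dB.
Stage 3: -43 dB ≤ -29 dB, so stage 3 doesn't engage; output -43 dB.

-43 dB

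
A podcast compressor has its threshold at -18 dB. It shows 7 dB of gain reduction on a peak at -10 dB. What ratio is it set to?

8:1

Input overshoot = -10 − (-18) = 8 dB.
Output overshoot = 8 − 7 = 1 dB.
Ratio = input overshoot / output overshoot = 8 / 1 = 8.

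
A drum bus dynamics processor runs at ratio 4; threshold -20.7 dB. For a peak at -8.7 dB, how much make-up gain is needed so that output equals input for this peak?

9 dB

The peak compresses to -20.7 + 12/4 = -17.7 dB.
To reach -8.7 dB requires -8.7 − (-17.7) = 9 dB of make-up.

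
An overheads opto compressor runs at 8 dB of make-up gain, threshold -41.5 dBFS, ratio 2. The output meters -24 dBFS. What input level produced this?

-22.5 dBFS

Before make-up, the level was -24 − 8 = -32 dBFS.
The compressed level sits -32 − (-41.5) = 9.5 dB over threshold.
Before 2:1 compression the overshoot was 9.5 × 2 = 19 dB, so input = -41.5 + 19 = -22.5 dBFS.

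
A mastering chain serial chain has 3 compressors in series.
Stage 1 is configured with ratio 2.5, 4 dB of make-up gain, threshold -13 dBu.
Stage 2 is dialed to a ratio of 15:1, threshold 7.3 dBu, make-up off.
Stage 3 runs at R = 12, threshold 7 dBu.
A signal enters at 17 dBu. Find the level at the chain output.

3 dBu

Stage 1: 17 dBu is 30 dB over -13 dBu; at 2.5:1 that becomes 12 dB over, giving -1 dBu; +4 dB make-up → 3 dBu.
Stage 2: below threshold (3 ≤ 7.3); passes unchanged; output 3 dBu.
Stage 3: 3 dBu is at or below the 7 dBu threshold — no compression; output 3 dBu.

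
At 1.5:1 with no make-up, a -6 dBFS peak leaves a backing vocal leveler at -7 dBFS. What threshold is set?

-9 dBFS

Let T be the threshold. Output overshoot = (input overshoot)/R, so -7 − T = (-6 − T)/1.5.
1.5·(-7 − T) = -6 − T → 0.5·T = -10.5 − (-6) = -4.5.
T = -4.5/0.5 = -9 dBFS.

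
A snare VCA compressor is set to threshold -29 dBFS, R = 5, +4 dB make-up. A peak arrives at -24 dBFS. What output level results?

Overshoot: -24 − (-29) = 5 dB.
At 5:1 the overshoot is divided by 5, leaving 1 dB above threshold.
So the level is -29 + 1 = -28 dBFS; make-up adds 4 dB, giving -24 dBFS.

-24 dBFS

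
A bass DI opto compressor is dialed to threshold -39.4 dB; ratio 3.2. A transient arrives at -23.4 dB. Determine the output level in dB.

-34.4 dB

The input is 16 dB above the -39.4 dB threshold.
At 3.2:1 the overshoot is divided by 3.2, leaving 5 dB above threshold.
That puts the output at -34.4 dB.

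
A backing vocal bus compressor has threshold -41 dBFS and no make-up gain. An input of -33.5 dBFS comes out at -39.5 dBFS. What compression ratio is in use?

5:1

Input overshoot = -33.5 − (-41) = 7.5 dB; output overshoot = -39.5 − (-41) = 1.5 dB.
Ratio = 7.5 / 1.5 = 5.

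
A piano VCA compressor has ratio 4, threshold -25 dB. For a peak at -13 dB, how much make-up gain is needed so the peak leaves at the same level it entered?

Without make-up, output = threshold + overshoot/4 = -25 + 3 = -22 dB.
Gap to target: 9 dB.

9 dB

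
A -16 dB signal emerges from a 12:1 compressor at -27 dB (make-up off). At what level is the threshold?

Input is 12 dB above T (since output overshoot × R = input overshoot: (-27 − T)·12 = -16 − T gives T = -28 dB).
Check: -28 + (-16 − (-28))/12 = -28 + 1 = -27 dB. ✓

-28 dB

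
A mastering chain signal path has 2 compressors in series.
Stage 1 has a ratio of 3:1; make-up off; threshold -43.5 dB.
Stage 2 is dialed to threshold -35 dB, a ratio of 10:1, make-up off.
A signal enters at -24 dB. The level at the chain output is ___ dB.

Stage 1: 19.5 dB above -43.5 dB, reduced 3:1 to 6.5 dB above → -37 dB.
Stage 2: below threshold (-37 ≤ -35); passes unchanged; output -37 dB.

-37 dB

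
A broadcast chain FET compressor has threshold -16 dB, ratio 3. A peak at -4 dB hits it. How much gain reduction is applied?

-4 dB exceeds the threshold by 12 dB.
A 3:1 ratio leaves 4 dB of that excess.
Gain reduction = 12 − 4 = 8 dB.

8 dB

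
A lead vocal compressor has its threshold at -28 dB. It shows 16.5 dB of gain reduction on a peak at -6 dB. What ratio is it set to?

4:1

Input overshoot = -6 − (-28) = 22 dB.
Output overshoot = 22 − 16.5 = 5.5 dB.
Ratio = input overshoot / output overshoot = 22 / 5.5 = 4.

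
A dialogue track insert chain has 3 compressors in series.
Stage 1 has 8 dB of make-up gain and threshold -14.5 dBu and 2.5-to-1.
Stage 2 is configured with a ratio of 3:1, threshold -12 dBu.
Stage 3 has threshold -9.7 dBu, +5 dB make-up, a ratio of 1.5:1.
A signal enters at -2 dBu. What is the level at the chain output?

Stage 1: overshoot 12.5 dB → 12.5/2.5 = 5 dB → -9.5 dBu; +8 dB make-up → -1.5 dBu.
Stage 2: overshoot 10.5 dB → 10.5/3 = 3.5 dB → -8.5 dBu.
Stage 3: -8.5 dBu is 1.2 dB over -9.7 dBu; at 1.5:1 that becomes 0.8 dB over, giving -8.9 dBu; +5 dB make-up → -3.9 dBu.

-3.9 dBu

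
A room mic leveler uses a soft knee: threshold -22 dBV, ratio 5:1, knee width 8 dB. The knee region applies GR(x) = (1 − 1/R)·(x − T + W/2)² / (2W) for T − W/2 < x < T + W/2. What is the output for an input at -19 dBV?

x − T + W/2 = -19 − (-22) + 4 = 7.
GR = (1 − 1/5) × 7² / 16 = 0.8 × 49 / 16 = 2.45 dB.
Output = -19 − 2.45 = -21.45 dBV.

-21.45 dBV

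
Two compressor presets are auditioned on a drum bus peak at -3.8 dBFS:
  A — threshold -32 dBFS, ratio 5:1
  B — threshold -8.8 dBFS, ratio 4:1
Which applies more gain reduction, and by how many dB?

A, by 18.81 dB

A: overshoot 28.2 dB → output overshoot 5.64 dB → GR 22.56 dB.
B: overshoot 5 dB → output overshoot 1.25 dB → GR 3.75 dB.
A reduces 18.81 dB more.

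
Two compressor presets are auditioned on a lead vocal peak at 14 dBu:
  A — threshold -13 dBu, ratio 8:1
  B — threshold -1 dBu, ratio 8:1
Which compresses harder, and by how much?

A, by 10.5 dB

A: overshoot 27 dB → output overshoot 3.375 dB → GR 23.625 dB.
B: overshoot 15 dB → output overshoot 1.875 dB → GR 13.125 dB.
Difference: 10.5 dB in favour of A.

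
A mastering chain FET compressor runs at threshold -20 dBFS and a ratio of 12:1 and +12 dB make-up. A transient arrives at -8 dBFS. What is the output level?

-8 dBFS sits 12 dB over threshold.
12:1 compression reduces that to 12/12 = 1 dB over.
That puts the output at -19 dBFS; make-up adds 12 dB, giving -7 dBFS.

-7 dBFS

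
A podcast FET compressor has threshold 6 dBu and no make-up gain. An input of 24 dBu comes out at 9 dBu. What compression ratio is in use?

6:1

Input overshoot = 24 − 6 = 18 dB; output overshoot = 9 − 6 = 3 dB.
Ratio = 18 / 3 = 6.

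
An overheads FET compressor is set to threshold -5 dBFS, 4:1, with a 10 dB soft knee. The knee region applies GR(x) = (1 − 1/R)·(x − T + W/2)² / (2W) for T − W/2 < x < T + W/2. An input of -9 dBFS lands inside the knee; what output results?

x − T + W/2 = -9 − (-5) + 5 = 1.
GR = (1 − 1/4) × 1² / 20 = 0.75 × 1 / 20 = 0.0375 dB.
Output = -9 − 0.0375 = -9.0375 dBFS.

-9.0375 dBFS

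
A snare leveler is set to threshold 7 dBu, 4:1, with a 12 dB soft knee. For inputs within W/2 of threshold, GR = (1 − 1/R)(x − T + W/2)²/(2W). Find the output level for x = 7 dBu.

x − T + W/2 = 7 − 7 + 6 = 6.
GR = (1 − 1/4) × 6² / 24 = 0.75 × 36 / 24 = 1.125 dB.
Output = 7 − 1.125 = 5.875 dBu.

5.875 dBu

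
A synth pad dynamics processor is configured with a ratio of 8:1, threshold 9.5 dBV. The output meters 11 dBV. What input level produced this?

The compressed level sits 11 − 9.5 = 1.5 dB over threshold.
Input overshoot = R × output overshoot = 12 dB → input = 9.5 + 12 = 21.5 dBV.

21.5 dBV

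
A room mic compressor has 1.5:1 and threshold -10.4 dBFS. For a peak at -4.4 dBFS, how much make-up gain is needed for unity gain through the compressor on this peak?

The peak compresses to -10.4 + 6/1.5 = -6.4 dBFS.
To reach -4.4 dBFS requires -4.4 − (-6.4) = 2 dB of make-up.

2 dB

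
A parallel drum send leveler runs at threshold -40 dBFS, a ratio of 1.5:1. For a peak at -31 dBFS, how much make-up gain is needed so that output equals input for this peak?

3 dB

Overshoot 9 dB → 9/1.5 = 6 dB after compression, so the compressed level is -40 + 6 = -34 dBFS.
Make-up = target − compressed = -31 − (-34) = 3 dB.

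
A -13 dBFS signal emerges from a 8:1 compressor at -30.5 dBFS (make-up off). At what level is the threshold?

-33 dBFS

Input is 20 dB above T (since output overshoot × R = input overshoot: (-30.5 − T)·8 = -13 − T gives T = -33 dBFS).
Check: -33 + (-13 − (-33))/8 = -33 + 2.5 = -30.5 dBFS. ✓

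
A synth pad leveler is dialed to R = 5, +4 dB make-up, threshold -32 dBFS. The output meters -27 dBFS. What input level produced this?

-27 dBFS

Remove make-up: -27 − 4 = -31 dBFS.
Post-compression overshoot = -31 − (-32) = 1 dB.
Undo the ratio: input overshoot = 1 × 5 = 5 dB, giving input = -27 dBFS.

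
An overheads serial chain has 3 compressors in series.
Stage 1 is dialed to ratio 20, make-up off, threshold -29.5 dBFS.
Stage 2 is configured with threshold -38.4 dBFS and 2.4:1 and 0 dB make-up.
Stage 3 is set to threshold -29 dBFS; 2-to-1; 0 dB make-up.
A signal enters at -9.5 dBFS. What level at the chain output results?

-34.275 dBFS

Stage 1: 20 dB above -29.5 dBFS, reduced 20:1 to 1 dB above → -28.5 dBFS.
Stage 2: overshoot 9.9 dB → 9.9/2.4 = 4.125 dB → -34.275 dBFS.
Stage 3: -34.275 dBFS ≤ -29 dBFS, so stage 3 doesn't engage; output -34.275 dBFS.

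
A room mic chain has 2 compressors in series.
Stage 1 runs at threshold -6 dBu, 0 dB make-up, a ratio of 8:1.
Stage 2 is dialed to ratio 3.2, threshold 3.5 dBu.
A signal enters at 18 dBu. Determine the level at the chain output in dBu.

-3 dBu

Stage 1: 24 dB above -6 dBu, reduced 8:1 to 3 dB above → -3 dBu.
Stage 2: -3 dBu ≤ 3.5 dBu, so stage 2 doesn't engage; output -3 dBu.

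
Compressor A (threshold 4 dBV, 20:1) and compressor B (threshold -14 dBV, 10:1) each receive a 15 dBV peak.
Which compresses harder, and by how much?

B, by 15.65 dB

A: 11 dB over, compressed to 0.55 dB over, so 10.45 dB of GR.
B: 29 dB over, compressed to 2.9 dB over, so 26.1 dB of GR.
B reduces 15.65 dB more.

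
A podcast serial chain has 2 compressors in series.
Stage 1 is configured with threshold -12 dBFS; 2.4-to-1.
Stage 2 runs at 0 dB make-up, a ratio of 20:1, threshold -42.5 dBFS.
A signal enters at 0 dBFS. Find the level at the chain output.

Stage 1: 0 dBFS is 12 dB over -12 dBFS; at 2.4:1 that becomes 5 dB over, giving -7 dBFS.
Stage 2: overshoot 35.5 dB → 35.5/20 = 1.775 dB → -40.725 dBFS.

-40.725 dBFS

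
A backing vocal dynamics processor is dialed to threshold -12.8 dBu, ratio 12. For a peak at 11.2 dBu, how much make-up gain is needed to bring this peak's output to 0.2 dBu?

11 dB

The peak compresses to -12.8 + 24/12 = -10.8 dBu.
To reach 0.2 dBu requires 0.2 − (-10.8) = 11 dB of make-up.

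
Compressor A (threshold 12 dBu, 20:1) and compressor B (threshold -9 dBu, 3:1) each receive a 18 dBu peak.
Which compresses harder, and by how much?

B, by 12.3 dB

A: GR = 6 − 6/20 = 5.7 dB.
B: GR = 27 − 27/3 = 18 dB.
B applies 12.3 dB more gain reduction.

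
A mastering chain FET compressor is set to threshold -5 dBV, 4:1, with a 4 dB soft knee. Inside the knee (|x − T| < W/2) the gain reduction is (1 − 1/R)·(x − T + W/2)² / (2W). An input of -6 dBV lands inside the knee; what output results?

-6.09375 dBV

x − T + W/2 = -6 − (-5) + 2 = 1.
GR = (1 − 1/4) × 1² / 8 = 0.75 × 1 / 8 = 0.09375 dB.
Output = -6 − 0.09375 = -6.09375 dBV.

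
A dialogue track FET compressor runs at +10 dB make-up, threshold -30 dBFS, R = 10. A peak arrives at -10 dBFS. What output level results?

-18 dBFS

-10 dBFS sits 20 dB over threshold.
10:1 compression reduces that to 20/10 = 2 dB over.
Output = -30 + 2 = -28 dBFS; make-up adds 10 dB, giving -18 dBFS.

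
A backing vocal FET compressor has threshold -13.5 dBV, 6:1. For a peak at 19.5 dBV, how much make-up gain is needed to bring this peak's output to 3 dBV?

The peak compresses to -13.5 + 33/6 = -8 dBV.
To reach 3 dBV requires 3 − (-8) = 11 dB of make-up.

11 dB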